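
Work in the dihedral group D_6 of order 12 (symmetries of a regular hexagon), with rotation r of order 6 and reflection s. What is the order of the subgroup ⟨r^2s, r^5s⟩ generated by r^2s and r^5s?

4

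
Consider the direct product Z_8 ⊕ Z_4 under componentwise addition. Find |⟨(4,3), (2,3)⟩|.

16

|⟨(4,3)⟩| = 4 and |⟨(2,3)⟩| = 4, so |H| is a multiple of lcm(4, 4) = 4 and divides |G| = 32.
Closing under the operation: H = {(0,0), (0,1), (0,2), (0,3), (2,0), (2,1), (2,2), (2,3), (4,0), (4,1), (4,2), (4,3), (6,0), (6,1), (6,2), (6,3)}, so |H| = 16.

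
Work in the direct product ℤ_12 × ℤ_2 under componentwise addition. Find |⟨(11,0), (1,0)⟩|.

12

|⟨(11,0)⟩| = 12 and |⟨(1,0)⟩| = 12, so |H| is a multiple of lcm(12, 12) = 12 and divides |G| = 24.
Closing under the operation: H = {(0,0), (1,0), (2,0), (3,0), (4,0), (5,0), (6,0), (7,0), (8,0), (9,0), (10,0), (11,0)}, so |H| = 12.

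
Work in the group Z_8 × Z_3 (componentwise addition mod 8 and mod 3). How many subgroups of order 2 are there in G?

1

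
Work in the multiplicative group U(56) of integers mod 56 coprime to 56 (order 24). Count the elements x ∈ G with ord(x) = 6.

Enumerating element orders in G gives 14 elements of order 6.

14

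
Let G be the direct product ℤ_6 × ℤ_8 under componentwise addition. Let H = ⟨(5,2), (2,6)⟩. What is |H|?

|⟨(5,2)⟩| = 12 and |⟨(2,6)⟩| = 12, so |H| is a multiple of lcm(12, 12) = 12 and divides |G| = 48.
Closing under the operation: H = {(0,0), (0,2), (0,4), (0,6), (1,0), (1,2), (1,4), (1,6), (2,0), (2,2), (2,4), (2,6), (3,0), (3,2), (3,4), (3,6), (4,0), (4,2), (4,4), (4,6), (5,0), (5,2), (5,4), (5,6)}, so |H| = 24.

24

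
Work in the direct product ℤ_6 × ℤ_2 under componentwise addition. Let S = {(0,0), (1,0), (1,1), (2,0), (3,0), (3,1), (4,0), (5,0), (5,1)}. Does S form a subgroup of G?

|S| = 9 does not divide |G| = 12, so by Lagrange S is not a subgroup.

No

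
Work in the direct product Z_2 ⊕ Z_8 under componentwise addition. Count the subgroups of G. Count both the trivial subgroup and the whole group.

|G| = 16, so by Lagrange every subgroup order divides 16. Divisors: 1, 2, 4, 8, 16.
Subgroups by order — order 1: 1; order 2: 3; order 4: 3; order 8: 3; order 16: 1.
Total: 1 + 3 + 3 + 3 + 1 = 11.

11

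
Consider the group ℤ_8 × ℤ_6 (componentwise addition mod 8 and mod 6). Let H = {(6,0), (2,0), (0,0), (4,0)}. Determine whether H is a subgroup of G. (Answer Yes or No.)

Yes

|H| = 4 divides |G| = 48, consistent with Lagrange.
H contains the identity, every element's inverse is in H, and H is closed under +: it is a subgroup.
In fact H = ⟨(6,0)⟩.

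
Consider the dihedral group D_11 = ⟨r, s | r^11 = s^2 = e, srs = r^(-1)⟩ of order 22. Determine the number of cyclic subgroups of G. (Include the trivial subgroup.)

A cyclic subgroup of order d is generated by each of its φ(d) elements of order d, so the cyclic subgroups of order d number (#elements of order d)/φ(d).
Cyclic subgroups by order — order 1: 1; order 2: 11; order 11: 1.
Total: 13.

13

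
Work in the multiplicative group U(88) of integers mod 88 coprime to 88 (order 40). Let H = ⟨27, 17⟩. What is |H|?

20

|⟨27⟩| = 10 and |⟨17⟩| = 10, so |H| is a multiple of lcm(10, 10) = 10 and divides |G| = 40.
Closing under the operation: H = {1, 3, 9, 17, 19, 25, 27, 35, 41, 43, 49, 51, 57, 59, 65, 67, 73, 75, 81, 83}, so |H| = 20.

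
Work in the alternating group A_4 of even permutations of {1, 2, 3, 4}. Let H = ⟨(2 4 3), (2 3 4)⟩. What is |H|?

|⟨(2 4 3)⟩| = 3 and |⟨(2 3 4)⟩| = 3, so |H| is a multiple of lcm(3, 3) = 3 and divides |G| = 12.
Closing under the operation: H = {e, (2 3 4), (2 4 3)}, so |H| = 3.

3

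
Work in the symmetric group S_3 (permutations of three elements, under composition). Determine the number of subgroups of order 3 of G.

1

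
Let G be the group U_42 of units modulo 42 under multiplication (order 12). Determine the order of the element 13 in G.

2

Compute successive powers of 13 mod 42: 13, 1; 13^2 ≡ 1 (mod 42).
So |⟨13⟩| = 2.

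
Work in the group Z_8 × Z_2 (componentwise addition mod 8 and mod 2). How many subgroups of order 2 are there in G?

3

|G| = 16 and 2 | 16, so subgroups of order 2 are possible by Lagrange.
The subgroups of order 2 are: {(0,0), (0,1)}; {(0,0), (4,0)}; {(0,0), (4,1)}.
So G has 3 subgroups of order 2.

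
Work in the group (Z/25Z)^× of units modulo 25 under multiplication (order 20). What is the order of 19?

Compute successive powers of 19 mod 25: 19, 11, 9, 21, 24, 6, 14, 16, …; 19^10 ≡ 1 (mod 25).
So |⟨19⟩| = 10.

10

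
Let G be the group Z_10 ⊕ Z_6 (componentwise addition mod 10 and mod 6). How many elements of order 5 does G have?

An element (a,b) has order lcm(ord(a), ord(b)); count pairs with lcm equal to 5.
Enumerating gives 4 such elements.

4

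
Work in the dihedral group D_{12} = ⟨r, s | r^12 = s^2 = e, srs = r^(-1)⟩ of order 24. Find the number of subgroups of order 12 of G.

|G| = 24 and 12 | 24, so subgroups of order 12 are possible by Lagrange.
The subgroups of order 12 are: {e, r, r^2, r^3, r^4, r^5, r^6, r^7, r^8, r^9, r^10, r^11}; {e, r^2, r^4, r^6, r^8, r^10, s, r^2s, r^4s, r^6s, r^8s, r^10s}; {e, r^2, r^4, r^6, r^8, r^10, rs, r^3s, r^5s, r^7s, r^9s, r^11s}.
So G has 3 subgroups of order 12.

3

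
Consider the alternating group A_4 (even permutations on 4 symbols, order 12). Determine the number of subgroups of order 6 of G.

|G| = 12 and 6 | 12, so subgroups of order 6 are possible by Lagrange.
Checking all subgroups of G, none has order 6.
So G has 0 subgroups of order 6.

0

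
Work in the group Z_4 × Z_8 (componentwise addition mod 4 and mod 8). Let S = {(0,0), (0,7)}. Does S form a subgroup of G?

(0,7) ∈ S but its inverse (0,1) ∉ S, so S is not a subgroup.

No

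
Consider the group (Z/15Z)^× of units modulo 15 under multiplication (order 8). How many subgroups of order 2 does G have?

3

|G| = 8 and 2 | 8, so subgroups of order 2 are possible by Lagrange.
The subgroups of order 2 are: {1, 11}; {1, 14}; {1, 4}.
So G has 3 subgroups of order 2.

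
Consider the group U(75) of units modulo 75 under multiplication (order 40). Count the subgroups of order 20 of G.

3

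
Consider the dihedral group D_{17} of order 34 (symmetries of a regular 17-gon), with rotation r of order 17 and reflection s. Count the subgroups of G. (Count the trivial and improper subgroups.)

|G| = 34, so by Lagrange every subgroup order divides 34. Divisors: 1, 2, 17, 34.
Subgroups by order — order 1: 1; order 2: 17; order 17: 1; order 34: 1.
Total: 1 + 17 + 1 + 1 = 20.

20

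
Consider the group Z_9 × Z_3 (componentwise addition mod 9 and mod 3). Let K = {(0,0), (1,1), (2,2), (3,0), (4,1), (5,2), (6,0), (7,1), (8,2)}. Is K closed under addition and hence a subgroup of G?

Yes

|K| = 9 divides |G| = 27, consistent with Lagrange.
K contains the identity, every element's inverse is in K, and K is closed under +: it is a subgroup.
In fact K = ⟨(7,1)⟩.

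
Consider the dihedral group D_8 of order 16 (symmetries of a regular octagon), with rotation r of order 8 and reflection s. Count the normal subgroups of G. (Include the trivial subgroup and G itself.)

7

G has 19 subgroups. Checking conjugation-invariance by order — order 1: 1/1 normal; order 2: 1/9 normal; order 4: 1/5 normal; order 8: 3/3 normal; order 16: 1/1 normal.
Total normal subgroups: 7.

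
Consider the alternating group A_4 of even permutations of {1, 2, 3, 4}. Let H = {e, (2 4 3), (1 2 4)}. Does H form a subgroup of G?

No

(2 4 3) ∈ H but its inverse (2 3 4) ∉ H, so H is not a subgroup.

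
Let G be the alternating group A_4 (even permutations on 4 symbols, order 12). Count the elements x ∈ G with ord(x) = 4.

0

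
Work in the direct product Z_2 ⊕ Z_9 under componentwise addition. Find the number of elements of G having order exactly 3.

2

An element (a,b) has order lcm(ord(a), ord(b)); count pairs with lcm equal to 3.
Enumerating gives 2 such elements.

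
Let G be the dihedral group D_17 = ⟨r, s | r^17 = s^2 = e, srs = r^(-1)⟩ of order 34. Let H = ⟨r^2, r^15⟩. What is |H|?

17

|⟨r^2⟩| = 17 and |⟨r^15⟩| = 17, so |H| is a multiple of lcm(17, 17) = 17 and divides |G| = 34.
Closing under the operation: H = {e, r, r^2, r^3, r^4, r^5, r^6, r^7, r^8, r^9, r^10, r^11, r^12, r^13, r^14, r^15, r^16}, so |H| = 17.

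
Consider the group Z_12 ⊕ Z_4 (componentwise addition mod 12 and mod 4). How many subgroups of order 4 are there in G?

7

|G| = 48 and 4 | 48, so subgroups of order 4 are possible by Lagrange.
The subgroups of order 4 are: {(0,0), (0,1), (0,2), (0,3)}; {(0,0), (0,2), (6,0), (6,2)}; {(0,0), (0,2), (6,1), (6,3)}; {(0,0), (3,0), (6,0), (9,0)}; … (7 in all).
So G has 7 subgroups of order 4.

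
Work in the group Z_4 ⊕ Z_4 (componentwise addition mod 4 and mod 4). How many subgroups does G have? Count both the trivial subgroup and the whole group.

15

|G| = 16, so by Lagrange every subgroup order divides 16. Divisors: 1, 2, 4, 8, 16.
Subgroups by order — order 1: 1; order 2: 3; order 4: 7; order 8: 3; order 16: 1.
Total: 1 + 3 + 7 + 3 + 1 = 15.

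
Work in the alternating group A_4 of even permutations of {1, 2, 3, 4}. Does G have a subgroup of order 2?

Yes

2 | 12. A subgroup of order 2 is {e, (1 2)(3 4)}.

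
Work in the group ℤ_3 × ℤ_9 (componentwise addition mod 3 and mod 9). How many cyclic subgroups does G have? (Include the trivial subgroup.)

A cyclic subgroup of order d is generated by each of its φ(d) elements of order d, so the cyclic subgroups of order d number (#elements of order d)/φ(d).
Cyclic subgroups by order — order 1: 1; order 3: 4; order 9: 3.
Total: 8.

8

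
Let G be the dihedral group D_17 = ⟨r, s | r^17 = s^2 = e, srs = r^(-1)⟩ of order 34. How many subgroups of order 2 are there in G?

|G| = 34 and 2 | 34, so subgroups of order 2 are possible by Lagrange.
The subgroups of order 2 are: {e, r^10s}; {e, r^11s}; {e, r^12s}; {e, r^13s}; … (17 in all).
So G has 17 subgroups of order 2.

17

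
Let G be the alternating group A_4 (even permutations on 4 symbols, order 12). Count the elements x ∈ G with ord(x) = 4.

No element of G has order 4 (even though 4 | 12).

0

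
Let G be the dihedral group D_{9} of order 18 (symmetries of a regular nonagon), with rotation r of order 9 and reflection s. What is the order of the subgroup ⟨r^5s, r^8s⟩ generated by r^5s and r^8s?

6

|⟨r^5s⟩| = 2 and |⟨r^8s⟩| = 2, so |H| is a multiple of lcm(2, 2) = 2 and divides |G| = 18.
Closing under the operation: H = {e, r^3, r^6, r^2s, r^5s, r^8s}, so |H| = 6.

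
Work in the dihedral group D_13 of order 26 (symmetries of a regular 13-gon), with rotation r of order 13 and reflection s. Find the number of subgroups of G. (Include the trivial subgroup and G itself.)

|G| = 26, so by Lagrange every subgroup order divides 26. Divisors: 1, 2, 13, 26.
Subgroups by order — order 1: 1; order 2: 13; order 13: 1; order 26: 1.
Total: 1 + 13 + 1 + 1 = 16.

16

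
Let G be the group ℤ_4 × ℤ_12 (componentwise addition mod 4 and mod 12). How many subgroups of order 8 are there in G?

3

|G| = 48 and 8 | 48, so subgroups of order 8 are possible by Lagrange.
The subgroups of order 8 are: {(0,0), (0,3), (0,6), (0,9), (2,0), (2,3), (2,6), (2,9)}; {(0,0), (0,6), (1,0), (1,6), (2,0), (2,6), (3,0), (3,6)}; {(0,0), (0,6), (1,3), (1,9), (2,0), (2,6), (3,3), (3,9)}.
So G has 3 subgroups of order 8.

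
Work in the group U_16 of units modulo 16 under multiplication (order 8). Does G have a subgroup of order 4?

Yes

4 | 8. A subgroup of order 4 is {1, 3, 9, 11}.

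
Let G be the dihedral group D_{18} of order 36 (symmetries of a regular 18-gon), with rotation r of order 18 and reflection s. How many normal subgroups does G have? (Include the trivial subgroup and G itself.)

9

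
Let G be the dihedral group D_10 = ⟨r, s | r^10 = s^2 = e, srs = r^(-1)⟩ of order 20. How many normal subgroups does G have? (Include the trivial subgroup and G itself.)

7

G has 22 subgroups. Checking conjugation-invariance by order — order 1: 1/1 normal; order 2: 1/11 normal; order 4: 0/5 normal; order 5: 1/1 normal; order 10: 3/3 normal; order 20: 1/1 normal.
Total normal subgroups: 7.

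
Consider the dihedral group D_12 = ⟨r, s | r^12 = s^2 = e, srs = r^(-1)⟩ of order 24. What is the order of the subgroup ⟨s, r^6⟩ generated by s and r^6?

4

|⟨s⟩| = 2 and |⟨r^6⟩| = 2, so |H| is a multiple of lcm(2, 2) = 2 and divides |G| = 24.
Closing under the operation: H = {e, r^6, s, r^6s}, so |H| = 4.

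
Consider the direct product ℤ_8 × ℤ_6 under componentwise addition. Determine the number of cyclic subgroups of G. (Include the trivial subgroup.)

16

Each element a generates a cyclic subgroup ⟨a⟩; distinct elements may generate the same one (a cyclic group of order d has φ(d) generators).
Cyclic subgroups by order — order 1: 1; order 2: 3; order 3: 1; order 4: 2; order 6: 3; order 8: 2; order 12: 2; order 24: 2.
Total: 16.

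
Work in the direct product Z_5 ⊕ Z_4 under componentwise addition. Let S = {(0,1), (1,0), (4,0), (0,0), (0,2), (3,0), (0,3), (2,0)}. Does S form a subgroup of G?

No

|S| = 8 does not divide |G| = 20, so by Lagrange S is not a subgroup.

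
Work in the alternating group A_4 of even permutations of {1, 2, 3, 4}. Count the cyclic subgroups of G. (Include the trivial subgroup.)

Each element a generates a cyclic subgroup ⟨a⟩; distinct elements may generate the same one (a cyclic group of order d has φ(d) generators).
Cyclic subgroups by order — order 1: 1; order 2: 3; order 3: 4.
Total: 8.

8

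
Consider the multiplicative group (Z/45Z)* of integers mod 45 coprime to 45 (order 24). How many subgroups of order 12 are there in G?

|G| = 24 and 12 | 24, so subgroups of order 12 are possible by Lagrange.
The subgroups of order 12 are: {1, 4, 11, 14, 16, 19, 26, 29, 31, 34, 41, 44}; {1, 4, 7, 13, 16, 19, 22, 28, 31, 34, 37, 43}; {1, 2, 4, 8, 16, 17, 19, 23, 31, 32, 34, 38}.
So G has 3 subgroups of order 12.

3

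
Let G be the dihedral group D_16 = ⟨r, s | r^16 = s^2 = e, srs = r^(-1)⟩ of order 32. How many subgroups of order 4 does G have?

|G| = 32 and 4 | 32, so subgroups of order 4 are possible by Lagrange.
The subgroups of order 4 are: {e, r^8, r^2s, r^10s}; {e, r^8, r^3s, r^11s}; {e, r^4, r^8, r^12}; {e, r^8, r^4s, r^12s}; … (9 in all).
So G has 9 subgroups of order 4.

9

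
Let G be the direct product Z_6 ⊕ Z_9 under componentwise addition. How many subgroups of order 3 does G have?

|G| = 54 and 3 | 54, so subgroups of order 3 are possible by Lagrange.
The subgroups of order 3 are: {(0,0), (0,3), (0,6)}; {(0,0), (2,0), (4,0)}; {(0,0), (2,3), (4,6)}; {(0,0), (2,6), (4,3)}.
So G has 4 subgroups of order 3.

4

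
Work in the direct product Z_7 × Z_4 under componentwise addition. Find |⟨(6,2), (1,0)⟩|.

|⟨(6,2)⟩| = 14 and |⟨(1,0)⟩| = 7, so |H| is a multiple of lcm(14, 7) = 14 and divides |G| = 28.
Closing under the operation: H = {(0,0), (0,2), (1,0), (1,2), (2,0), (2,2), (3,0), (3,2), (4,0), (4,2), (5,0), (5,2), (6,0), (6,2)}, so |H| = 14.

14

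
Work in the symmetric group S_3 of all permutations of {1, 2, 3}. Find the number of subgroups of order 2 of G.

|G| = 6 and 2 | 6, so subgroups of order 2 are possible by Lagrange.
The subgroups of order 2 are: {e, (1 2)}; {e, (1 3)}; {e, (2 3)}.
So G has 3 subgroups of order 2.

3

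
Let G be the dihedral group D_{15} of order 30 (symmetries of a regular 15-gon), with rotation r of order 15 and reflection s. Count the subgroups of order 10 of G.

|G| = 30 and 10 | 30, so subgroups of order 10 are possible by Lagrange.
The subgroups of order 10 are: {e, r^3, r^6, r^9, r^12, rs, r^4s, r^7s, r^10s, r^13s}; {e, r^3, r^6, r^9, r^12, r^2s, r^5s, r^8s, r^11s, r^14s}; {e, r^3, r^6, r^9, r^12, s, r^3s, r^6s, r^9s, r^12s}.
So G has 3 subgroups of order 10.

3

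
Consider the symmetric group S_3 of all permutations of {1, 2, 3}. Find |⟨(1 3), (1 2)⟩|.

|⟨(1 3)⟩| = 2 and |⟨(1 2)⟩| = 2, so |H| is a multiple of lcm(2, 2) = 2 and divides |G| = 6.
Closing {(1 3), (1 2)} under the group operation gives all of G, so |H| = 6.

6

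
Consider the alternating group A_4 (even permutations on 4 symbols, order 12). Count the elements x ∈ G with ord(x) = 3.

8

The elements of order 3 are: (2 3 4), (2 4 3), (1 2 3), (1 2 4), (1 3 2), (1 3 4), (1 4 2), (1 4 3).
That's 8.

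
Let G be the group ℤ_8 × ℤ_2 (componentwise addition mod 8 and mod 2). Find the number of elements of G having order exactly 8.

8

An element (a,b) has order lcm(ord(a), ord(b)); count pairs with lcm equal to 8.
Enumerating gives 8 such elements.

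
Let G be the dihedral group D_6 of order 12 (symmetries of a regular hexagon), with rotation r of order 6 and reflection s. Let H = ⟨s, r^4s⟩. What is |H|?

6

|⟨s⟩| = 2 and |⟨r^4s⟩| = 2, so |H| is a multiple of lcm(2, 2) = 2 and divides |G| = 12.
Closing under the operation: H = {e, r^2, r^4, s, r^2s, r^4s}, so |H| = 6.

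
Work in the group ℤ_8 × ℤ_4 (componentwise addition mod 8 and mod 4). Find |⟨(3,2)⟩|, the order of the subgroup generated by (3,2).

The order of (3,2) in Z_8 × Z_4 is lcm(ord(3) in Z_8, ord(2) in Z_4).
ord(3) = 8 and ord(2) = 2, so |⟨(3,2)⟩| = lcm(8, 2) = 8.

8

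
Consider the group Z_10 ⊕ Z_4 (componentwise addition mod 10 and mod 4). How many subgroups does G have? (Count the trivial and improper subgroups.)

|G| = 40, so by Lagrange every subgroup order divides 40. Divisors: 1, 2, 4, 5, 8, 10, 20, 40.
Subgroups by order — order 1: 1; order 2: 3; order 4: 3; order 5: 1; order 8: 1; order 10: 3; order 20: 3; order 40: 1.
Total: 1 + 3 + 3 + 1 + 1 + 3 + 3 + 1 = 16.

16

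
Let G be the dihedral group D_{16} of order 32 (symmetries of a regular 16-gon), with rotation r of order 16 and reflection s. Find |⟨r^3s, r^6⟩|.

16

|⟨r^3s⟩| = 2 and |⟨r^6⟩| = 8, so |H| is a multiple of lcm(2, 8) = 8 and divides |G| = 32.
Closing under the operation: H = {e, r^2, r^4, r^6, r^8, r^10, r^12, r^14, rs, r^3s, r^5s, r^7s, r^9s, r^11s, r^13s, r^15s}, so |H| = 16.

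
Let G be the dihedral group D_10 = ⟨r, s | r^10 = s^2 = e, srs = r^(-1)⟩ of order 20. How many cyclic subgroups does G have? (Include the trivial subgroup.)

A cyclic subgroup of order d is generated by each of its φ(d) elements of order d, so the cyclic subgroups of order d number (#elements of order d)/φ(d).
Cyclic subgroups by order — order 1: 1; order 2: 11; order 5: 1; order 10: 1.
Total: 14.

14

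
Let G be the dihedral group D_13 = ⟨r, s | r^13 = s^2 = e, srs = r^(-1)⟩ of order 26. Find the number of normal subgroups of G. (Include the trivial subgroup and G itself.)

3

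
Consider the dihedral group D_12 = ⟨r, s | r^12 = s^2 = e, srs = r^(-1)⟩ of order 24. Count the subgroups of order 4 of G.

|G| = 24 and 4 | 24, so subgroups of order 4 are possible by Lagrange.
The subgroups of order 4 are: {e, r^6, r^4s, r^10s}; {e, r^6, r^5s, r^11s}; {e, r^6, r^2s, r^8s}; {e, r^3, r^6, r^9}; … (7 in all).
So G has 7 subgroups of order 4.

7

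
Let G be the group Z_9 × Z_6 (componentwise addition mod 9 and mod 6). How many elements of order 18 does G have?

18

An element (a,b) has order lcm(ord(a), ord(b)); count pairs with lcm equal to 18.
Enumerating gives 18 such elements.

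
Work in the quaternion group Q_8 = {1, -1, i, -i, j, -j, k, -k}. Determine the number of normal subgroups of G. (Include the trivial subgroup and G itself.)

6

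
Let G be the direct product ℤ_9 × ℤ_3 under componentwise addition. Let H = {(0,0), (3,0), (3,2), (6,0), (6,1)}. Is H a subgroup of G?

No

|H| = 5 does not divide |G| = 27, so by Lagrange H is not a subgroup.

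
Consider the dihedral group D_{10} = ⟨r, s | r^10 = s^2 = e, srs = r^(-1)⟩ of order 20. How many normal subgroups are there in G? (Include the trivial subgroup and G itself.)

7

G has 22 subgroups. Checking conjugation-invariance by order — order 1: 1/1 normal; order 2: 1/11 normal; order 4: 0/5 normal; order 5: 1/1 normal; order 10: 3/3 normal; order 20: 1/1 normal.
Total normal subgroups: 7.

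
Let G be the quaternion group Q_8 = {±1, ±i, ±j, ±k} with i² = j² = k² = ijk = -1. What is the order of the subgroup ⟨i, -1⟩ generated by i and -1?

|⟨i⟩| = 4 and |⟨-1⟩| = 2, so |H| is a multiple of lcm(4, 2) = 4 and divides |G| = 8.
Closing under the operation: H = {1, -1, i, -i}, so |H| = 4.

4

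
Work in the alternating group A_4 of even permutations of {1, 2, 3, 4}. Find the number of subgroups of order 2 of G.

|G| = 12 and 2 | 12, so subgroups of order 2 are possible by Lagrange.
The subgroups of order 2 are: {e, (1 2)(3 4)}; {e, (1 3)(2 4)}; {e, (1 4)(2 3)}.
So G has 3 subgroups of order 2.

3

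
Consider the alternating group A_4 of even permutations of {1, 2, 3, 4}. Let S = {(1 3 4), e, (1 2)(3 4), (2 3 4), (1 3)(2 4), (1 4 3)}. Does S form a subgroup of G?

(2 3 4) ∈ S but its inverse (2 4 3) ∉ S, so S is not a subgroup.

No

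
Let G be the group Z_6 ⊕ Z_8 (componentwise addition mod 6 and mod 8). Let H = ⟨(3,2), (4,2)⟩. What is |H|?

|⟨(3,2)⟩| = 4 and |⟨(4,2)⟩| = 12, so |H| is a multiple of lcm(4, 12) = 12 and divides |G| = 48.
Closing under the operation: H = {(0,0), (0,2), (0,4), (0,6), (1,0), (1,2), (1,4), (1,6), (2,0), (2,2), (2,4), (2,6), (3,0), (3,2), (3,4), (3,6), (4,0), (4,2), (4,4), (4,6), (5,0), (5,2), (5,4), (5,6)}, so |H| = 24.

24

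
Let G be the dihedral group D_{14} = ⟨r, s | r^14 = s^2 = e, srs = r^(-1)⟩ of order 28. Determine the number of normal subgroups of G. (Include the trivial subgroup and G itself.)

7

G has 28 subgroups. Checking conjugation-invariance by order — order 1: 1/1 normal; order 2: 1/15 normal; order 4: 0/7 normal; order 7: 1/1 normal; order 14: 3/3 normal; order 28: 1/1 normal.
Total normal subgroups: 7.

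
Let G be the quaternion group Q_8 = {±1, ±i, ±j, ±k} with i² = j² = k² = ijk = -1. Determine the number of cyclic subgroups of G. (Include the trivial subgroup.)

Group the elements of G by the cyclic subgroup they generate; each cyclic subgroup of order d accounts for φ(d) elements.
Cyclic subgroups by order — order 1: 1; order 2: 1; order 4: 3.
Total: 5.

5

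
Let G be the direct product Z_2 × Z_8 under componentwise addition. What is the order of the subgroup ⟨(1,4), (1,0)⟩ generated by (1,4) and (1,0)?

4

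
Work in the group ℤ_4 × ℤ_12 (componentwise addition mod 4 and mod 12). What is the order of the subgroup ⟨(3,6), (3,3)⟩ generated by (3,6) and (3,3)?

|⟨(3,6)⟩| = 4 and |⟨(3,3)⟩| = 4, so |H| is a multiple of lcm(4, 4) = 4 and divides |G| = 48.
Closing under the operation: H = {(0,0), (0,3), (0,6), (0,9), (1,0), (1,3), (1,6), (1,9), (2,0), (2,3), (2,6), (2,9), (3,0), (3,3), (3,6), (3,9)}, so |H| = 16.

16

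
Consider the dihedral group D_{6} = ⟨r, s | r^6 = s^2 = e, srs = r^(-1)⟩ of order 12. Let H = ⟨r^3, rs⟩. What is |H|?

4

|⟨r^3⟩| = 2 and |⟨rs⟩| = 2, so |H| is a multiple of lcm(2, 2) = 2 and divides |G| = 12.
Closing under the operation: H = {e, r^3, rs, r^4s}, so |H| = 4.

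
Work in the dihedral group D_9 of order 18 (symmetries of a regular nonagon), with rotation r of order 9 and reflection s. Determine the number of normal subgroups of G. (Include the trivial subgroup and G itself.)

4

G has 16 subgroups. Checking conjugation-invariance by order — order 1: 1/1 normal; order 2: 0/9 normal; order 3: 1/1 normal; order 6: 0/3 normal; order 9: 1/1 normal; order 18: 1/1 normal.
Total normal subgroups: 4.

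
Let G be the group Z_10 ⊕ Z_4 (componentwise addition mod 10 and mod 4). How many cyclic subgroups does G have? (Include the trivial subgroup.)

Group the elements of G by the cyclic subgroup they generate; each cyclic subgroup of order d accounts for φ(d) elements.
Cyclic subgroups by order — order 1: 1; order 2: 3; order 4: 2; order 5: 1; order 10: 3; order 20: 2.
Total: 12.

12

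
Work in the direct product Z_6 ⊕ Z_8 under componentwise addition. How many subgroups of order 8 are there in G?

|G| = 48 and 8 | 48, so subgroups of order 8 are possible by Lagrange.
The subgroups of order 8 are: {(0,0), (0,1), (0,2), (0,3), (0,4), (0,5), (0,6), (0,7)}; {(0,0), (0,2), (0,4), (0,6), (3,0), (3,2), (3,4), (3,6)}; {(0,0), (0,2), (0,4), (0,6), (3,1), (3,3), (3,5), (3,7)}.
So G has 3 subgroups of order 8.

3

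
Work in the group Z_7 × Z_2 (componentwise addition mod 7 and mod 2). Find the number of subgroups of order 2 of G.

|G| = 14 and 2 | 14, so subgroups of order 2 are possible by Lagrange.
The subgroups of order 2 are: {(0,0), (0,1)}.
So G has 1 subgroup of order 2.

1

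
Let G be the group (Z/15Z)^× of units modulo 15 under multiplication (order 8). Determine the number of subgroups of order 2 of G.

3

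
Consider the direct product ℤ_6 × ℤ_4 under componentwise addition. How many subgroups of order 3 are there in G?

1

|G| = 24 and 3 | 24, so subgroups of order 3 are possible by Lagrange.
The subgroups of order 3 are: {(0,0), (2,0), (4,0)}.
So G has 1 subgroup of order 3.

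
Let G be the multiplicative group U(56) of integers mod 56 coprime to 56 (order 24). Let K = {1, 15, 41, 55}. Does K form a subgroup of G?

|K| = 4 divides |G| = 24, consistent with Lagrange.
K contains the identity, every element's inverse is in K, and K is closed under ·: it is a subgroup.

Yes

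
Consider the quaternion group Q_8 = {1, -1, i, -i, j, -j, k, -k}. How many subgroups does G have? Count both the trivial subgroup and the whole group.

6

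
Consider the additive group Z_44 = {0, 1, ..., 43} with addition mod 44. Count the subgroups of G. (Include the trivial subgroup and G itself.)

6

A cyclic group of order 44 has exactly one subgroup for each divisor of 44.
Divisors of 44: 1, 2, 4, 11, 22, 44.
So Z_44 has 6 subgroups.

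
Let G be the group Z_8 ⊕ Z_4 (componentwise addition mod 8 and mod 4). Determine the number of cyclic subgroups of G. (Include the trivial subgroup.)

14

Group the elements of G by the cyclic subgroup they generate; each cyclic subgroup of order d accounts for φ(d) elements.
Cyclic subgroups by order — order 1: 1; order 2: 3; order 4: 6; order 8: 4.
Total: 14.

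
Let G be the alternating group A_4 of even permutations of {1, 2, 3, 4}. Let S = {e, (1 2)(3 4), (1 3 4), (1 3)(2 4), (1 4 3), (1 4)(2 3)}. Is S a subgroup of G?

Closure fails: (1 4 3) ∘ (1 2)(3 4) = (1 2 4) ∉ S. So S is not a subgroup.

No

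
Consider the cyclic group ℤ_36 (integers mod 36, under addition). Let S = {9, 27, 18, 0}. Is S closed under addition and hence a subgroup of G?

|S| = 4 divides |G| = 36, consistent with Lagrange.
S contains the identity, every element's inverse is in S, and S is closed under +: it is a subgroup.
In fact S = ⟨9⟩.

Yes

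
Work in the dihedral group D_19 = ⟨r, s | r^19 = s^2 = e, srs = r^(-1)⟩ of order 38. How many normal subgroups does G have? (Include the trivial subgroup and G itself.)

3

G has 22 subgroups. Checking conjugation-invariance by order — order 1: 1/1 normal; order 2: 0/19 normal; order 19: 1/1 normal; order 38: 1/1 normal.
Total normal subgroups: 3.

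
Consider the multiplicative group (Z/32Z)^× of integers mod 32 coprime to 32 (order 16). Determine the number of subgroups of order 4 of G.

|G| = 16 and 4 | 16, so subgroups of order 4 are possible by Lagrange.
The subgroups of order 4 are: {1, 15, 17, 31}; {1, 7, 17, 23}; {1, 9, 17, 25}.
So G has 3 subgroups of order 4.

3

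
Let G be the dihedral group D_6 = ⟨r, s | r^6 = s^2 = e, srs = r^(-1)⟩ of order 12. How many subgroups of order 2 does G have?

7

|G| = 12 and 2 | 12, so subgroups of order 2 are possible by Lagrange.
The subgroups of order 2 are: {e, r^2s}; {e, r^3}; {e, r^3s}; {e, r^4s}; … (7 in all).
So G has 7 subgroups of order 2.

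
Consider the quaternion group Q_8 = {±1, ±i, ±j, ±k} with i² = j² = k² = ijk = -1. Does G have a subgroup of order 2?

2 | 8. A subgroup of order 2 is {1, -1}.

Yes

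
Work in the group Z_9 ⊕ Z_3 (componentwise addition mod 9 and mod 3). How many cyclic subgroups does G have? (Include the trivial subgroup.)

Each element a generates a cyclic subgroup ⟨a⟩; distinct elements may generate the same one (a cyclic group of order d has φ(d) generators).
Cyclic subgroups by order — order 1: 1; order 3: 4; order 9: 3.
Total: 8.

8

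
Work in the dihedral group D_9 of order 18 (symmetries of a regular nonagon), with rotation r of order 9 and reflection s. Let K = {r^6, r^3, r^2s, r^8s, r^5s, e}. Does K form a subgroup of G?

Yes

|K| = 6 divides |G| = 18, consistent with Lagrange.
K contains the identity, every element's inverse is in K, and K is closed under ·: it is a subgroup.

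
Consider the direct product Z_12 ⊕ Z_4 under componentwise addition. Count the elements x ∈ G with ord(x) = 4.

12

An element (a,b) has order lcm(ord(a), ord(b)); count pairs with lcm equal to 4.
Enumerating gives 12 such elements.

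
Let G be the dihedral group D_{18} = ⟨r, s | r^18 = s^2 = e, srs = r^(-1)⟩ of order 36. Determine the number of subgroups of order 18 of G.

|G| = 36 and 18 | 36, so subgroups of order 18 are possible by Lagrange.
The subgroups of order 18 are: {e, r, r^2, r^3, r^4, r^5, r^6, r^7, r^8, r^9, r^10, r^11, r^12, r^13, r^14, r^15, r^16, r^17}; {e, r^2, r^4, r^6, r^8, r^10, r^12, r^14, r^16, s, r^2s, r^4s, r^6s, r^8s, r^10s, r^12s, r^14s, r^16s}; {e, r^2, r^4, r^6, r^8, r^10, r^12, r^14, r^16, rs, r^3s, r^5s, r^7s, r^9s, r^11s, r^13s, r^15s, r^17s}.
So G has 3 subgroups of order 18.

3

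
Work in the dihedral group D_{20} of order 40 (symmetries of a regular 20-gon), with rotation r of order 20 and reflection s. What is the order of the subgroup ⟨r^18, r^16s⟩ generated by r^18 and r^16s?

|⟨r^18⟩| = 10 and |⟨r^16s⟩| = 2, so |H| is a multiple of lcm(10, 2) = 10 and divides |G| = 40.
Closing under the operation: H = {e, r^2, r^4, r^6, r^8, r^10, r^12, r^14, r^16, r^18, s, r^2s, r^4s, r^6s, r^8s, r^10s, r^12s, r^14s, r^16s, r^18s}, so |H| = 20.

20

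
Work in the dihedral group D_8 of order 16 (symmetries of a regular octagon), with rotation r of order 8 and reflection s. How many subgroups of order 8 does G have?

|G| = 16 and 8 | 16, so subgroups of order 8 are possible by Lagrange.
The subgroups of order 8 are: {e, r, r^2, r^3, r^4, r^5, r^6, r^7}; {e, r^2, r^4, r^6, s, r^2s, r^4s, r^6s}; {e, r^2, r^4, r^6, rs, r^3s, r^5s, r^7s}.
So G has 3 subgroups of order 8.

3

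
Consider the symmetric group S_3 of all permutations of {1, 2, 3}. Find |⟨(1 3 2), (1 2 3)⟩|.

3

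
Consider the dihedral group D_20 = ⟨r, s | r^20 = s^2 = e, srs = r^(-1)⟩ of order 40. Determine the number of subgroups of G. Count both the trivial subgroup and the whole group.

|G| = 40, so by Lagrange every subgroup order divides 40. Divisors: 1, 2, 4, 5, 8, 10, 20, 40.
Subgroups by order — order 1: 1; order 2: 21; order 4: 11; order 5: 1; order 8: 5; order 10: 5; order 20: 3; order 40: 1.
Total: 1 + 21 + 11 + 1 + 5 + 5 + 3 + 1 = 48.

48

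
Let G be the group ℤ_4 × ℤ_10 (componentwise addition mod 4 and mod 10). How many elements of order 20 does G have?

An element (a,b) has order lcm(ord(a), ord(b)); count pairs with lcm equal to 20.
Enumerating gives 16 such elements.

16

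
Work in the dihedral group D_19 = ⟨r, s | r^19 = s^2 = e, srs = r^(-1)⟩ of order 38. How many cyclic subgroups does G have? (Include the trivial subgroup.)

21

Group the elements of G by the cyclic subgroup they generate; each cyclic subgroup of order d accounts for φ(d) elements.
Cyclic subgroups by order — order 1: 1; order 2: 19; order 19: 1.
Total: 21.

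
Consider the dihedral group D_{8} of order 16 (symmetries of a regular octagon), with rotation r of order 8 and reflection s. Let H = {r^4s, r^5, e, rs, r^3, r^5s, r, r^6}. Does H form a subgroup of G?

No

r^6 ∈ H but its inverse r^2 ∉ H, so H is not a subgroup.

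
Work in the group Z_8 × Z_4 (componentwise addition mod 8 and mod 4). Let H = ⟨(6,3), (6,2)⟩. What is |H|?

|⟨(6,3)⟩| = 4 and |⟨(6,2)⟩| = 4, so |H| is a multiple of lcm(4, 4) = 4 and divides |G| = 32.
Closing under the operation: H = {(0,0), (0,1), (0,2), (0,3), (2,0), (2,1), (2,2), (2,3), (4,0), (4,1), (4,2), (4,3), (6,0), (6,1), (6,2), (6,3)}, so |H| = 16.

16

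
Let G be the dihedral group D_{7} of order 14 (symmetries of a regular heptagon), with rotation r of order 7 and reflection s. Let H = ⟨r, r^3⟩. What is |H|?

|⟨r⟩| = 7 and |⟨r^3⟩| = 7, so |H| is a multiple of lcm(7, 7) = 7 and divides |G| = 14.
Closing under the operation: H = {e, r, r^2, r^3, r^4, r^5, r^6}, so |H| = 7.

7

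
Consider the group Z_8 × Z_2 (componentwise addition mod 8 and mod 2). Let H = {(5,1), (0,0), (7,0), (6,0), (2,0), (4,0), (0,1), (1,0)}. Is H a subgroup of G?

(5,1) ∈ H but its inverse (3,1) ∉ H, so H is not a subgroup.

No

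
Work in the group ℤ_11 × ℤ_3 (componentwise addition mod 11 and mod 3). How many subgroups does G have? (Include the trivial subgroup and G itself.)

4

|G| = 33, so by Lagrange every subgroup order divides 33. Divisors: 1, 3, 11, 33.
Subgroups by order — order 1: 1; order 3: 1; order 11: 1; order 33: 1.
Total: 1 + 1 + 1 + 1 = 4.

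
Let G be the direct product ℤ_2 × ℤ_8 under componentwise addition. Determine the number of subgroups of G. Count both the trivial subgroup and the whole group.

11

|G| = 16, so by Lagrange every subgroup order divides 16. Divisors: 1, 2, 4, 8, 16.
Subgroups by order — order 1: 1; order 2: 3; order 4: 3; order 8: 3; order 16: 1.
Total: 1 + 3 + 3 + 3 + 1 = 11.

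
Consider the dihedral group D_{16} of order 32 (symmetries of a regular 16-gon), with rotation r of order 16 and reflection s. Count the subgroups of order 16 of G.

3

|G| = 32 and 16 | 32, so subgroups of order 16 are possible by Lagrange.
The subgroups of order 16 are: {e, r, r^2, r^3, r^4, r^5, r^6, r^7, r^8, r^9, r^10, r^11, r^12, r^13, r^14, r^15}; {e, r^2, r^4, r^6, r^8, r^10, r^12, r^14, s, r^2s, r^4s, r^6s, r^8s, r^10s, r^12s, r^14s}; {e, r^2, r^4, r^6, r^8, r^10, r^12, r^14, rs, r^3s, r^5s, r^7s, r^9s, r^11s, r^13s, r^15s}.
So G has 3 subgroups of order 16.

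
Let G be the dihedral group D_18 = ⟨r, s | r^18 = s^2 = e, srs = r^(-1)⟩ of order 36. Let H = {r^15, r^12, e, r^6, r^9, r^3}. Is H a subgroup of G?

|H| = 6 divides |G| = 36, consistent with Lagrange.
H contains the identity, every element's inverse is in H, and H is closed under ·: it is a subgroup.
In fact H = ⟨r^15⟩.

Yes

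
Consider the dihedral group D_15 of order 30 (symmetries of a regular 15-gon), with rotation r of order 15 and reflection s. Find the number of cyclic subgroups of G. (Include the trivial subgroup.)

19

Group the elements of G by the cyclic subgroup they generate; each cyclic subgroup of order d accounts for φ(d) elements.
Cyclic subgroups by order — order 1: 1; order 2: 15; order 3: 1; order 5: 1; order 15: 1.
Total: 19.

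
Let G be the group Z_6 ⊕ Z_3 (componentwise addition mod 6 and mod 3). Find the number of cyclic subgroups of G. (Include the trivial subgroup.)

10

A cyclic subgroup of order d is generated by each of its φ(d) elements of order d, so the cyclic subgroups of order d number (#elements of order d)/φ(d).
Cyclic subgroups by order — order 1: 1; order 2: 1; order 3: 4; order 6: 4.
Total: 10.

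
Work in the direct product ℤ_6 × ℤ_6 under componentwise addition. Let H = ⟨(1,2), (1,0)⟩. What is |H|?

|⟨(1,2)⟩| = 6 and |⟨(1,0)⟩| = 6, so |H| is a multiple of lcm(6, 6) = 6 and divides |G| = 36.
Closing under the operation: H = {(0,0), (0,2), (0,4), (1,0), (1,2), (1,4), (2,0), (2,2), (2,4), (3,0), (3,2), (3,4), (4,0), (4,2), (4,4), (5,0), (5,2), (5,4)}, so |H| = 18.

18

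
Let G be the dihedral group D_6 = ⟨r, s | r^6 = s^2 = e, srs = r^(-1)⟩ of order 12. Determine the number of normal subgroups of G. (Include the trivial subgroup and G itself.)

G has 16 subgroups. Checking conjugation-invariance by order — order 1: 1/1 normal; order 2: 1/7 normal; order 3: 1/1 normal; order 4: 0/3 normal; order 6: 3/3 normal; order 12: 1/1 normal.
Total normal subgroups: 7.

7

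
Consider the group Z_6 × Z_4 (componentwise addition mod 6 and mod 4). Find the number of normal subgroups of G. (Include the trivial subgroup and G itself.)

16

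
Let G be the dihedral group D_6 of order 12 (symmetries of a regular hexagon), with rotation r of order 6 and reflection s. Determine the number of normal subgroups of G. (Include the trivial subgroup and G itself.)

G has 16 subgroups. Checking conjugation-invariance by order — order 1: 1/1 normal; order 2: 1/7 normal; order 3: 1/1 normal; order 4: 0/3 normal; order 6: 3/3 normal; order 12: 1/1 normal.
Total normal subgroups: 7.

7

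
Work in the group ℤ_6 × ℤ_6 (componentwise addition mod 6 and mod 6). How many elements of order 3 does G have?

8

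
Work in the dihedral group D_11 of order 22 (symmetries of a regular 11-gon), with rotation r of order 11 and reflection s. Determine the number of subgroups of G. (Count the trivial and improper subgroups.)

14

|G| = 22, so by Lagrange every subgroup order divides 22. Divisors: 1, 2, 11, 22.
Subgroups by order — order 1: 1; order 2: 11; order 11: 1; order 22: 1.
Total: 1 + 11 + 1 + 1 = 14.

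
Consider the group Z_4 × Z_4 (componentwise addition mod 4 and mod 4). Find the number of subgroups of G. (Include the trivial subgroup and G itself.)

15

|G| = 16, so by Lagrange every subgroup order divides 16. Divisors: 1, 2, 4, 8, 16.
Subgroups by order — order 1: 1; order 2: 3; order 4: 7; order 8: 3; order 16: 1.
Total: 1 + 3 + 7 + 3 + 1 = 15.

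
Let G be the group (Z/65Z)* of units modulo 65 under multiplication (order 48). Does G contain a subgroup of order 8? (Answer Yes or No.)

Yes

8 | 48. A subgroup of order 8 is {1, 12, 14, 27, 38, 51, 53, 64}.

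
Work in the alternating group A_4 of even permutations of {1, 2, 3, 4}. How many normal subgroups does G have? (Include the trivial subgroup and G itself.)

3

G has 10 subgroups. Checking conjugation-invariance by order — order 1: 1/1 normal; order 2: 0/3 normal; order 3: 0/4 normal; order 4: 1/1 normal; order 12: 1/1 normal.
Total normal subgroups: 3.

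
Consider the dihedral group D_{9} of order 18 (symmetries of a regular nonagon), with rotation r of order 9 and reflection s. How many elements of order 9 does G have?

The elements of order 9 are: r, r^2, r^4, r^5, r^7, r^8.
That's 6.

6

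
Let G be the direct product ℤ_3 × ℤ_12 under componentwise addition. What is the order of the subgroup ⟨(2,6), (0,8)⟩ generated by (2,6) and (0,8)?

18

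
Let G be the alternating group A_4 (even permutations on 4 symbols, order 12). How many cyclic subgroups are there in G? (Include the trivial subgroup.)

8

A cyclic subgroup of order d is generated by each of its φ(d) elements of order d, so the cyclic subgroups of order d number (#elements of order d)/φ(d).
Cyclic subgroups by order — order 1: 1; order 2: 3; order 3: 4.
Total: 8.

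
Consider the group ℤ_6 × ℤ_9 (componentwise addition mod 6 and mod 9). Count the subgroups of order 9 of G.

4

|G| = 54 and 9 | 54, so subgroups of order 9 are possible by Lagrange.
The subgroups of order 9 are: {(0,0), (0,1), (0,2), (0,3), (0,4), (0,5), (0,6), (0,7), (0,8)}; {(0,0), (0,3), (0,6), (2,0), (2,3), (2,6), (4,0), (4,3), (4,6)}; {(0,0), (0,3), (0,6), (2,1), (2,4), (2,7), (4,2), (4,5), (4,8)}; {(0,0), (0,3), (0,6), (2,2), (2,5), (2,8), (4,1), (4,4), (4,7)}.
So G has 4 subgroups of order 9.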